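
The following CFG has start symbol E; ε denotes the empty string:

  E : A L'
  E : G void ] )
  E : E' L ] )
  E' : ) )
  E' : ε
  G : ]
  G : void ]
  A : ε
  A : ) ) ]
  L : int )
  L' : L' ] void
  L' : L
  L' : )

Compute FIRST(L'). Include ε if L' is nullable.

From L' : L' ] void: add FIRST(L') = { ), int }.
From L' : L: add FIRST(L) = { int }.
L' : ) contributes {)}.
Union: FIRST(L') = { ), int }.

{ ), int }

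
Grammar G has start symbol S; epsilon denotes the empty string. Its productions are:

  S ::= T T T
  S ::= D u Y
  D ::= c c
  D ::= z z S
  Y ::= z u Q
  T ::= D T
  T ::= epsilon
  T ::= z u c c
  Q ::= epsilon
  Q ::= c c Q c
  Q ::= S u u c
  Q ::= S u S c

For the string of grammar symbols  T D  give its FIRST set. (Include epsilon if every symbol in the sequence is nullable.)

{ c, z }

Add FIRST(T)\{epsilon} = { c, z }; T is nullable, continue.
Add FIRST(D) = { c, z }; D is not nullable, stop.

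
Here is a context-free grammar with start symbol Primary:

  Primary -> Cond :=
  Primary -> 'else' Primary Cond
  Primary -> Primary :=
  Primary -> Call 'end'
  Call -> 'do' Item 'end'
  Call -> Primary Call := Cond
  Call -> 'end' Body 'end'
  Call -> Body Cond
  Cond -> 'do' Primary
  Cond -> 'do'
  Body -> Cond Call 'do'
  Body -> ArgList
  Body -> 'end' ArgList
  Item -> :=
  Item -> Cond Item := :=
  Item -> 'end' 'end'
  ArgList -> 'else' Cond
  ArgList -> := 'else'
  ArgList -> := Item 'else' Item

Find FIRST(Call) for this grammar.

{ 'do', 'else', 'end', := }

Call -> 'do' Item 'end' contributes {'do'}.
From Call -> Primary Call := Cond: add FIRST(Primary) = { 'do', 'else', 'end', := }.
Call -> 'end' Body 'end' contributes {'end'}.
From Call -> Body Cond: add FIRST(Body) = { 'do', 'else', 'end', := }.
Union: FIRST(Call) = { 'do', 'else', 'end', := }.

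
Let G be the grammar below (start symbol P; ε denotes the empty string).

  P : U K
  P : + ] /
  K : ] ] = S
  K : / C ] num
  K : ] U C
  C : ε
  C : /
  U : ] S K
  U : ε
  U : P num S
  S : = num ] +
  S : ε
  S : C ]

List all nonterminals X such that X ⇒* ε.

{ C, S, U }

Directly nullable (have an ε-production): C, U, S.
No other nonterminal has a production whose RHS symbols are all nullable.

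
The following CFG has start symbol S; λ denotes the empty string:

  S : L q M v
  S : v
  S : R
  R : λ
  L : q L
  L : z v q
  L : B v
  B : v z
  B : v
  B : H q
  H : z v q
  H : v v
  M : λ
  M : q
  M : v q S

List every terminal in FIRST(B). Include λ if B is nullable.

{ v, z }

B : v z contributes {v}.
B : v contributes {v}.
From B : H q: add FIRST(H) = { v, z }.
Union: FIRST(B) = { v, z }.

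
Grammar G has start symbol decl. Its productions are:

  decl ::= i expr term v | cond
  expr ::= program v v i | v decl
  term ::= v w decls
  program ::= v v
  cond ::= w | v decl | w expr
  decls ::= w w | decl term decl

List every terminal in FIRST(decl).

decl ::= i expr term v contributes {i}.
From decl ::= cond: add FIRST(cond) = { v, w }.
Union: FIRST(decl) = { i, v, w }.

{ i, v, w }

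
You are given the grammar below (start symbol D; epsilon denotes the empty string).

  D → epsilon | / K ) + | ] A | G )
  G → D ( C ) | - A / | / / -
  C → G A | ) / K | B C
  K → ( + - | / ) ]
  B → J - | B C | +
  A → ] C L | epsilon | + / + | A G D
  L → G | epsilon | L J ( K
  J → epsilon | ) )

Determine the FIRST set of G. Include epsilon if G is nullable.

{ (, -, /, ] }

From G → D ( C ): D nullable, take FIRST(D) ∪ {(} = { (, -, /, ] }.
G → - A / contributes {-}.
G → / / - contributes {/}.
Union: FIRST(G) = { (, -, /, ] }.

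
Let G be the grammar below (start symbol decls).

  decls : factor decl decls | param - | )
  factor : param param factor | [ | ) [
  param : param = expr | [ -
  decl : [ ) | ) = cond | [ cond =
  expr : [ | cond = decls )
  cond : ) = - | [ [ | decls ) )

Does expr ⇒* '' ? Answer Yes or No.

No nonterminal in this grammar is nullable.
No production of expr has an RHS whose symbols are all nullable, so expr is not nullable.

No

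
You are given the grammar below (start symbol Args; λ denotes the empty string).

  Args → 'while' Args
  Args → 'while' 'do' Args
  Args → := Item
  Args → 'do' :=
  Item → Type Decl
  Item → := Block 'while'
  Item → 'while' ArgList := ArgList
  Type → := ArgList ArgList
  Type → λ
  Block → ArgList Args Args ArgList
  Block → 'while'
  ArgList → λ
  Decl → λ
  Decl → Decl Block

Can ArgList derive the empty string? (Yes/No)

Yes

ArgList has an λ-production, so ArgList ⇒ λ.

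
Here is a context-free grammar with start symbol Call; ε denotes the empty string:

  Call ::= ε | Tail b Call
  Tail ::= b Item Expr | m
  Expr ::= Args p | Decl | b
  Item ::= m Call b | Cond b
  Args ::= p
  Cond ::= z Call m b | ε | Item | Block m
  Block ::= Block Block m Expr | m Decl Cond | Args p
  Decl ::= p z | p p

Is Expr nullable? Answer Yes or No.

Nullable nonterminals: Call, Cond.
No production of Expr has an RHS whose symbols are all nullable, so Expr is not nullable.

No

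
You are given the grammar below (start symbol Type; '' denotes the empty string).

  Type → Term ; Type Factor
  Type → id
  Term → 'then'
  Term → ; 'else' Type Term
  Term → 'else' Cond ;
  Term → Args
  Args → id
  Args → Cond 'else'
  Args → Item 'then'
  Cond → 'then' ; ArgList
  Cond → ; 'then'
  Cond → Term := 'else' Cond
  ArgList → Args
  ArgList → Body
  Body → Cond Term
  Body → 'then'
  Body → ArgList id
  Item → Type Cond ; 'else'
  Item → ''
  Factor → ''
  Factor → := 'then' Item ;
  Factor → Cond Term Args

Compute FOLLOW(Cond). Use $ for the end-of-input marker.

{ 'else', 'then', ;, id }

In Term → 'else' Cond ;: add FIRST(;) = { ; }.
In Args → Cond 'else': add FIRST('else') = { 'else' }.
In Cond → Term := 'else' Cond: Cond is at the end, add FOLLOW(Cond) = { 'else', 'then', ;, id }.
In Body → Cond Term: add FIRST(Term) = { 'else', 'then', ;, id }.
In Item → Type Cond ; 'else': add FIRST(; 'else') = { ; }.
In Factor → Cond Term Args: add FIRST(Term Args) = { 'else', 'then', ;, id }.
Union: FOLLOW(Cond) = { 'else', 'then', ;, id }.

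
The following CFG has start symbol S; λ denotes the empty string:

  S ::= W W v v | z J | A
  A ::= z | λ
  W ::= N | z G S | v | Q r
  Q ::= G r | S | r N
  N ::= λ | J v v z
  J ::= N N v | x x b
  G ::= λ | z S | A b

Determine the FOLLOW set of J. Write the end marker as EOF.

In S ::= z J: J is at the end, add FOLLOW(S) = { EOF, b, r, v, x, z }.
In N ::= J v v z: add FIRST(v v z) = { v }.
Union: FOLLOW(J) = { EOF, b, r, v, x, z }.

{ EOF, b, r, v, x, z }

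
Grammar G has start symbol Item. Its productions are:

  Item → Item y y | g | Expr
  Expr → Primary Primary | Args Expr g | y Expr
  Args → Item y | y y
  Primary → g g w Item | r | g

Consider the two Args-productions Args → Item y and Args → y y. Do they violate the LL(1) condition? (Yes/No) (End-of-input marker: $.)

FIRST(Item y) = { g, r, y } and FIRST(y y) = { y }.
Both contain y, so the two alternatives are not disjoint — LL(1) conflict.

Yes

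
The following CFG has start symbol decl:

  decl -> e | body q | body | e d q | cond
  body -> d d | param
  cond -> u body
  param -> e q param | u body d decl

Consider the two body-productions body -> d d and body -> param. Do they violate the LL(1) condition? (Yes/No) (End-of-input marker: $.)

No

FIRST(d d) = { d } and FIRST(param) = { e, u }.
The FIRST sets are disjoint and neither alternative is nullable — no conflict.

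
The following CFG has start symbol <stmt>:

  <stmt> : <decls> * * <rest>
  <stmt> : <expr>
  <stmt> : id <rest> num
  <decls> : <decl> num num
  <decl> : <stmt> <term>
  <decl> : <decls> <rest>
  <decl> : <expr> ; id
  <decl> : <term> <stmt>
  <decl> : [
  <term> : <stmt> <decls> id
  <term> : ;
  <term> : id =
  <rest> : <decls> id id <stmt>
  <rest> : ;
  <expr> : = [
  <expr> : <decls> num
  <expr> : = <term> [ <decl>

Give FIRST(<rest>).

From <rest> : <decls> id id <stmt>: add FIRST(<decls>) = { ;, =, [, id }.
<rest> : ; contributes {;}.
Union: FIRST(<rest>) = { ;, =, [, id }.

{ ;, =, [, id }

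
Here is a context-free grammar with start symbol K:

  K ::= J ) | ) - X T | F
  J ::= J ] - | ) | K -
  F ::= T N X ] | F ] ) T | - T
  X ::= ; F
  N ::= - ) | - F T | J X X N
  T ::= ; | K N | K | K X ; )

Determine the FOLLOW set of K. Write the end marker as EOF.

{ EOF, ), -, ;, ] }

K is the start symbol, so EOF ∈ FOLLOW(K).
In J ::= K -: add FIRST(-) = { - }.
In T ::= K N: add FIRST(N) = { ), -, ; }.
In T ::= K: K is at the end, add FOLLOW(T) = { EOF, ), -, ;, ] }.
In T ::= K X ; ): add FIRST(X ; )) = { ; }.
Union: FOLLOW(K) = { EOF, ), -, ;, ] }.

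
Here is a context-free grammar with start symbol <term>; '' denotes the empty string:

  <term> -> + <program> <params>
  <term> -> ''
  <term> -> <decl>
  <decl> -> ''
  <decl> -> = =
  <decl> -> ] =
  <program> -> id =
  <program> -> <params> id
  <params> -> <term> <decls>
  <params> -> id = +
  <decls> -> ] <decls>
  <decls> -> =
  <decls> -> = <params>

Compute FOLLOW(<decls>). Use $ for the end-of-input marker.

{ $, =, ], id }

In <params> -> <term> <decls>: <decls> is at the end, add FOLLOW(<params>) = { $, =, ], id }.
In <decls> -> ] <decls>: <decls> is at the end, add FOLLOW(<decls>) = { $, =, ], id }.
Union: FOLLOW(<decls>) = { $, =, ], id }.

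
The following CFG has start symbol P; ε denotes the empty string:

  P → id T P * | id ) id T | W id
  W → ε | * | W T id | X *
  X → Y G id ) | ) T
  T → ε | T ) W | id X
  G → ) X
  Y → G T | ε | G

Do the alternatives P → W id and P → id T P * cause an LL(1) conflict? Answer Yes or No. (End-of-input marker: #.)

FIRST(W id) = { ), *, id } and FIRST(id T P *) = { id }.
Both contain id, so the two alternatives are not disjoint — LL(1) conflict.

Yes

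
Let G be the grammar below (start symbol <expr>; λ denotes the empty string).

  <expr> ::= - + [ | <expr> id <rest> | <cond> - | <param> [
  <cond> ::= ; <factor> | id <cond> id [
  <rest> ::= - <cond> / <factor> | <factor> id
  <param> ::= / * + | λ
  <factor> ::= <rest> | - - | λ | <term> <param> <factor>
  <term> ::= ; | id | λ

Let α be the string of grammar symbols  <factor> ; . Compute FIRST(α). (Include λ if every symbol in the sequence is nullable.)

{ -, /, ;, id }

Add FIRST(<factor>)\{λ} = { -, /, ;, id }; <factor> is nullable, continue.
; is a terminal; add {;} and stop.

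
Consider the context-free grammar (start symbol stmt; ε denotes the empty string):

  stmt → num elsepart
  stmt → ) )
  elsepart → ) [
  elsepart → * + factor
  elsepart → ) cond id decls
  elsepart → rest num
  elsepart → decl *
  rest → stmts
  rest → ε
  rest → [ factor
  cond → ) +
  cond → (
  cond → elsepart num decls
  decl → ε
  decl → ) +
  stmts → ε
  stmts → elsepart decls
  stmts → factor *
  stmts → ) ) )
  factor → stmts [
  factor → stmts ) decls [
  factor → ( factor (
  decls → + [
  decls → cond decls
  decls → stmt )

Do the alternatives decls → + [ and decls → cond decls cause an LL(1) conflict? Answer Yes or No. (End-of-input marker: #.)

FIRST(+ [) = { + } and FIRST(cond decls) = { (, ), *, [, num }.
The FIRST sets are disjoint and neither alternative is nullable — no conflict.

No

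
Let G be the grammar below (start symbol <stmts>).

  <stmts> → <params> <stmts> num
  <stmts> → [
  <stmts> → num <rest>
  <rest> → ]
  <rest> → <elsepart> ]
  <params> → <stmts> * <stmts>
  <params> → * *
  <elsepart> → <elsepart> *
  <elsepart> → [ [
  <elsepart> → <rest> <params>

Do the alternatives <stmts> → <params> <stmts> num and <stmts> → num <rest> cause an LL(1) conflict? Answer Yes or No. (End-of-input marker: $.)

Yes

FIRST(<params> <stmts> num) = { *, [, num } and FIRST(num <rest>) = { num }.
Both contain num, so the two alternatives are not disjoint — LL(1) conflict.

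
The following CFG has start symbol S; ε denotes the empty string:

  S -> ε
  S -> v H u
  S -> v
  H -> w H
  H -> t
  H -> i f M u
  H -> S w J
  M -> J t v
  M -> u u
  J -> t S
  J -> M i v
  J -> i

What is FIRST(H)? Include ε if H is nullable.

H -> w H contributes {w}.
H -> t contributes {t}.
H -> i f M u contributes {i}.
From H -> S w J: S nullable, take FIRST(S) ∪ {w} = { v, w }.
Union: FIRST(H) = { i, t, v, w }.

{ i, t, v, w }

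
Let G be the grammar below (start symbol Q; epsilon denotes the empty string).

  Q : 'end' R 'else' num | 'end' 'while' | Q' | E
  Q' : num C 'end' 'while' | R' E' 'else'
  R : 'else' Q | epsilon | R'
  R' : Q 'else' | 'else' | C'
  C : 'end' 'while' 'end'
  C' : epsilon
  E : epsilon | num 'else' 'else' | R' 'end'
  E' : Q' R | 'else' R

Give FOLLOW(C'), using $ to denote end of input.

In R' : C': C' is at the end, add FOLLOW(R') = { 'else', 'end', num }.
Union: FOLLOW(C') = { 'else', 'end', num }.

{ 'else', 'end', num }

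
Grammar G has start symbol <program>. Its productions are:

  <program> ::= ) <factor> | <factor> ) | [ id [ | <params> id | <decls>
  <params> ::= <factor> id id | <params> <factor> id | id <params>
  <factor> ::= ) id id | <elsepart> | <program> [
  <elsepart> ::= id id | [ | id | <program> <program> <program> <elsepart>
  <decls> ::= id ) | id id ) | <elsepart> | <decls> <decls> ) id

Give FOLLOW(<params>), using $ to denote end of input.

{ ), [, id }

In <program> ::= <params> id: add FIRST(id) = { id }.
In <params> ::= <params> <factor> id: add FIRST(<factor> id) = { ), [, id }.
In <params> ::= id <params>: <params> is at the end, add FOLLOW(<params>) = { ), [, id }.
Union: FOLLOW(<params>) = { ), [, id }.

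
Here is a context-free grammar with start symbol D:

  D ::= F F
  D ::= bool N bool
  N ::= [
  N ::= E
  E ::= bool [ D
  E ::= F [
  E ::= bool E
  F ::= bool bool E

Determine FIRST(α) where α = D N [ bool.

{ bool }

Add FIRST(D) = { bool }; D is not nullable, stop.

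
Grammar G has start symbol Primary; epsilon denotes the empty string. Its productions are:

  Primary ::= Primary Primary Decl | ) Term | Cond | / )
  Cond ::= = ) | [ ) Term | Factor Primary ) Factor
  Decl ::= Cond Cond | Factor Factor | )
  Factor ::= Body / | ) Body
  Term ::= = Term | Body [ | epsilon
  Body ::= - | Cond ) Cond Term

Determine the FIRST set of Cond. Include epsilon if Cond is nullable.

{ ), -, =, [ }

Cond ::= = ) contributes {=}.
Cond ::= [ ) Term contributes {[}.
From Cond ::= Factor Primary ) Factor: add FIRST(Factor) = { ), -, =, [ }.
Union: FIRST(Cond) = { ), -, =, [ }.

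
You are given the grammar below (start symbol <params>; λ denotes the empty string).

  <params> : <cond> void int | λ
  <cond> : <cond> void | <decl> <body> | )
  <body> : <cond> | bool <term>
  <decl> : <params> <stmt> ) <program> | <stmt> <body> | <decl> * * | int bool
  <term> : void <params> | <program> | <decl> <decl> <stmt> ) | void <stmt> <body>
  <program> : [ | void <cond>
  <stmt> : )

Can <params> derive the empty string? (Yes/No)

Yes

<params> has an λ-production, so <params> ⇒ λ.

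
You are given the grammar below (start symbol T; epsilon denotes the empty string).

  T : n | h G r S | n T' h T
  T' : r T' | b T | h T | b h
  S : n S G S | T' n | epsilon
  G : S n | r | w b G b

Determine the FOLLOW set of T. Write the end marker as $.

T is the start symbol, so $ ∈ FOLLOW(T).
In T : n T' h T: T is at the end, add FOLLOW(T) = { $, h, n }.
In T' : b T: T is at the end, add FOLLOW(T') = { h, n }.
In T' : h T: T is at the end, add FOLLOW(T') = { h, n }.
Union: FOLLOW(T) = { $, h, n }.

{ $, h, n }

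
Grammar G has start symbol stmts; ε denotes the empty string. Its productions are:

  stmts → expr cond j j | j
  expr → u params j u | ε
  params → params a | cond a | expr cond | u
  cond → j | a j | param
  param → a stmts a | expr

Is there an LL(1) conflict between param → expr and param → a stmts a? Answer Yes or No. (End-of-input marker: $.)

Yes

FIRST(expr) = { u, ε } and FIRST(a stmts a) = { a }.
The first alternative is nullable and FOLLOW(param) = { a, j } shares a with FIRST of the second — conflict.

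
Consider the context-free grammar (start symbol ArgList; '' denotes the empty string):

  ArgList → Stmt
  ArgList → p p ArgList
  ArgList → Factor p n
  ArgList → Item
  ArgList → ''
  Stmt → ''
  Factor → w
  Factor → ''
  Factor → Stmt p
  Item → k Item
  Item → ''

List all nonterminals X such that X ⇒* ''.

{ ArgList, Factor, Item, Stmt }

Directly nullable (have an ''-production): ArgList, Stmt, Factor, Item.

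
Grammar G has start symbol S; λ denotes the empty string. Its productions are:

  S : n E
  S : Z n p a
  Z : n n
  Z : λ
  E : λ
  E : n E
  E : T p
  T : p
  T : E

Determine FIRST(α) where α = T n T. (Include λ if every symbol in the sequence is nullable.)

{ n, p }

Add FIRST(T)\{λ} = { n, p }; T is nullable, continue.
n is a terminal; add {n} and stop.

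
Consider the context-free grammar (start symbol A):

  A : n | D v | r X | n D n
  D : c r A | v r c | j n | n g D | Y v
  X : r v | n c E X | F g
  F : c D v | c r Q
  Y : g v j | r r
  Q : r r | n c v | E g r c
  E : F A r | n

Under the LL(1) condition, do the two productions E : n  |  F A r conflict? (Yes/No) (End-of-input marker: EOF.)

No

FIRST(n) = { n } and FIRST(F A r) = { c }.
The FIRST sets are disjoint and neither alternative is nullable — no conflict.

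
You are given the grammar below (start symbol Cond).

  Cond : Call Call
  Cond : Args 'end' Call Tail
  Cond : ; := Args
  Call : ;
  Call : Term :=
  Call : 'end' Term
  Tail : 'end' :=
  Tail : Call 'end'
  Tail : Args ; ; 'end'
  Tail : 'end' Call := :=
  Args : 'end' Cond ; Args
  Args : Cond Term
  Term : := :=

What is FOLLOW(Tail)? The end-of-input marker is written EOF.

In Cond : Args 'end' Call Tail: Tail is at the end, add FOLLOW(Cond) = { EOF, :=, ; }.
Union: FOLLOW(Tail) = { EOF, :=, ; }.

{ EOF, :=, ; }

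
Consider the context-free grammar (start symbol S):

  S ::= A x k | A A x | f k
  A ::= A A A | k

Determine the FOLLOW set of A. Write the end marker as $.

In S ::= A x k: add FIRST(x k) = { x }.
In S ::= A A x: add FIRST(A x) = { k }.
In S ::= A A x: add FIRST(x) = { x }.
In A ::= A A A: add FIRST(A A) = { k }.
In A ::= A A A: add FIRST(A) = { k }.
In A ::= A A A: A is at the end, add FOLLOW(A) = { k, x }.
Union: FOLLOW(A) = { k, x }.

{ k, x }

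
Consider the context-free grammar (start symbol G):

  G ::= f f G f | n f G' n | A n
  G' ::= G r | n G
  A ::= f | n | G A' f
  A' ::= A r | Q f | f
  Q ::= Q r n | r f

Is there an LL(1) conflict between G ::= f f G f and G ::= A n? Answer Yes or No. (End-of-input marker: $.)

Yes

FIRST(f f G f) = { f } and FIRST(A n) = { f, n }.
Both contain f, so the two alternatives are not disjoint — LL(1) conflict.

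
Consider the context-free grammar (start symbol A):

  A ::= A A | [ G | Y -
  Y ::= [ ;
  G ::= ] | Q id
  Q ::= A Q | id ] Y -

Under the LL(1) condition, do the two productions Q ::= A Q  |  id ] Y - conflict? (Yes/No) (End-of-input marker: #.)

No

FIRST(A Q) = { [ } and FIRST(id ] Y -) = { id }.
The FIRST sets are disjoint and neither alternative is nullable — no conflict.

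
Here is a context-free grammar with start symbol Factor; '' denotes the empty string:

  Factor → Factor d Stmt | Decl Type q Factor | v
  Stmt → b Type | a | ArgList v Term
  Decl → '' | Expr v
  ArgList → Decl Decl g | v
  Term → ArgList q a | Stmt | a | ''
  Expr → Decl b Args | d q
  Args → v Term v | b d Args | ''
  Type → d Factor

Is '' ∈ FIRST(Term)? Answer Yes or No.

Yes

Term has an ''-production, so Term ⇒ ''.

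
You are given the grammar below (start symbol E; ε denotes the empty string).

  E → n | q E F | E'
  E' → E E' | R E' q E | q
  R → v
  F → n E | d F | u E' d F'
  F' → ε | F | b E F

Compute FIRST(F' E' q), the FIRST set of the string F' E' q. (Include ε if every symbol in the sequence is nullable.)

Add FIRST(F')\{ε} = { b, d, n, u }; F' is nullable, continue.
Add FIRST(E') = { n, q, v }; E' is not nullable, stop.

{ b, d, n, q, u, v }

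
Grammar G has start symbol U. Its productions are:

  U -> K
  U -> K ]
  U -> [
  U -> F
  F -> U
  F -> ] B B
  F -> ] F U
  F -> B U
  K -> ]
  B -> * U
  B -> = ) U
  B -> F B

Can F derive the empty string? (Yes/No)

No

No nonterminal in this grammar is nullable.
No production of F has an RHS whose symbols are all nullable, so F is not nullable.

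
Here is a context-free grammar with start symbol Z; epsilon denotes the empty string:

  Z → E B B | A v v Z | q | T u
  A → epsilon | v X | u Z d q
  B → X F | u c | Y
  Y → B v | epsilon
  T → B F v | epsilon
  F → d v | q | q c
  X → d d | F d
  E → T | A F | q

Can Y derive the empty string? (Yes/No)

Yes

Y has an epsilon-production, so Y ⇒ epsilon.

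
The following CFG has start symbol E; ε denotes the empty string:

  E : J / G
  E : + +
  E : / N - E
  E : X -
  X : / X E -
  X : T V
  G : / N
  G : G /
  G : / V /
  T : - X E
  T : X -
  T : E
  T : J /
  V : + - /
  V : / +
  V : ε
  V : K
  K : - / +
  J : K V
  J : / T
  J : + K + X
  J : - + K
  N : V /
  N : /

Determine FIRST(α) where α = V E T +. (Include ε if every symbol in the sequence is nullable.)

{ +, -, / }

Add FIRST(V)\{ε} = { +, -, / }; V is nullable, continue.
Add FIRST(E) = { +, -, / }; E is not nullable, stop.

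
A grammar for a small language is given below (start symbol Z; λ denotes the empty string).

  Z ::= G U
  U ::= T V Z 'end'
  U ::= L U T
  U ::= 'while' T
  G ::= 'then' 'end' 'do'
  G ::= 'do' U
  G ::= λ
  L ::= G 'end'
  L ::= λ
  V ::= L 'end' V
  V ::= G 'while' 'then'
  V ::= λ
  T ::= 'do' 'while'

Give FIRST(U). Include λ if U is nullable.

{ 'do', 'end', 'then', 'while' }

From U ::= T V Z 'end': add FIRST(T) = { 'do' }.
From U ::= L U T: L nullable, take FIRST(L) ∪ FIRST(U) = { 'do', 'end', 'then', 'while' }.
U ::= 'while' T contributes {'while'}.
Union: FIRST(U) = { 'do', 'end', 'then', 'while' }.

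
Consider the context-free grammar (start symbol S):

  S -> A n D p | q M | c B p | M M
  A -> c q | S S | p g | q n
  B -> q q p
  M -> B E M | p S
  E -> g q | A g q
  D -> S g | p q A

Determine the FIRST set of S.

From S -> A n D p: add FIRST(A) = { c, p, q }.
S -> q M contributes {q}.
S -> c B p contributes {c}.
From S -> M M: add FIRST(M) = { p, q }.
Union: FIRST(S) = { c, p, q }.

{ c, p, q }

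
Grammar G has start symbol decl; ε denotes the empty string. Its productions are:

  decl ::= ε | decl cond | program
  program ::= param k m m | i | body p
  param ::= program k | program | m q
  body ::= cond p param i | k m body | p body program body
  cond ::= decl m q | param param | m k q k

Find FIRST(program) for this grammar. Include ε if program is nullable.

From program ::= param k m m: add FIRST(param) = { i, k, m, p }.
program ::= i contributes {i}.
From program ::= body p: add FIRST(body) = { i, k, m, p }.
Union: FIRST(program) = { i, k, m, p }.

{ i, k, m, p }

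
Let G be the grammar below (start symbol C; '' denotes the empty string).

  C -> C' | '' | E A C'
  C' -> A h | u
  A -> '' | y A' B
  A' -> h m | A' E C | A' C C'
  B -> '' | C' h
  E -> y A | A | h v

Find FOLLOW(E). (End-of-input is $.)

In C -> E A C': add FIRST(A C') = { h, u, y }.
In A' -> A' E C: add FIRST(C)\{''} = { h, u, y }.
  Since C is nullable, also add FOLLOW(A') = { h, u, y }.
Union: FOLLOW(E) = { h, u, y }.

{ h, u, y }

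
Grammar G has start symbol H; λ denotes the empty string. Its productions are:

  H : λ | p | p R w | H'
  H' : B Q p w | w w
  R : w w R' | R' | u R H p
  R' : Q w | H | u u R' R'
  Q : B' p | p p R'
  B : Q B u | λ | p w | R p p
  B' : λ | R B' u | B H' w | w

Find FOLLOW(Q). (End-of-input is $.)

{ p, u, w }

In H' : B Q p w: add FIRST(p w) = { p }.
In R' : Q w: add FIRST(w) = { w }.
In B : Q B u: add FIRST(B u) = { p, u, w }.
Union: FOLLOW(Q) = { p, u, w }.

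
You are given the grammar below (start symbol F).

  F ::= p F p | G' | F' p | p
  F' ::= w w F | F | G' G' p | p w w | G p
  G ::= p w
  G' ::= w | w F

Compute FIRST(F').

F' ::= w w F contributes {w}.
From F' ::= F: add FIRST(F) = { p, w }.
From F' ::= G' G' p: add FIRST(G') = { w }.
F' ::= p w w contributes {p}.
From F' ::= G p: add FIRST(G) = { p }.
Union: FIRST(F') = { p, w }.

{ p, w }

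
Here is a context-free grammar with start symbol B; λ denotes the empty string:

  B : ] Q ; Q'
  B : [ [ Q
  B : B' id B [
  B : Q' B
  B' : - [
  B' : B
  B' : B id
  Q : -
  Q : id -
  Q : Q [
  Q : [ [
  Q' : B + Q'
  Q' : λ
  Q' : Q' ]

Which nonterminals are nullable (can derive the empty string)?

{ Q' }

Directly nullable (have an λ-production): Q'.
No other nonterminal has a production whose RHS symbols are all nullable.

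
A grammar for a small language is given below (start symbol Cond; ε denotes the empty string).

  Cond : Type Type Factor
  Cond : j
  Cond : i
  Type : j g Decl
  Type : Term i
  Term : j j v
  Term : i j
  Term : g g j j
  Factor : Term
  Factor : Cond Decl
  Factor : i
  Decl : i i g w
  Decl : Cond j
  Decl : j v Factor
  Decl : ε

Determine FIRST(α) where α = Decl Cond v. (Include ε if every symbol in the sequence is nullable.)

Add FIRST(Decl)\{ε} = { g, i, j }; Decl is nullable, continue.
Add FIRST(Cond) = { g, i, j }; Cond is not nullable, stop.

{ g, i, j }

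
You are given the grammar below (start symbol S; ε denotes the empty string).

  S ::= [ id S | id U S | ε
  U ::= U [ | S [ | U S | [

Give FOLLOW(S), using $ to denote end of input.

{ $, [, id }

S is the start symbol, so $ ∈ FOLLOW(S).
In S ::= [ id S: S is at the end, add FOLLOW(S) = { $, [, id }.
In S ::= id U S: S is at the end, add FOLLOW(S) = { $, [, id }.
In U ::= S [: add FIRST([) = { [ }.
In U ::= U S: S is at the end, add FOLLOW(U) = { $, [, id }.
Union: FOLLOW(S) = { $, [, id }.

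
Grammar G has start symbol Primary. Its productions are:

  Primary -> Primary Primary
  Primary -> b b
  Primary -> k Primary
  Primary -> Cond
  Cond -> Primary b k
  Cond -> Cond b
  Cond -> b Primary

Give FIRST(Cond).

From Cond -> Primary b k: add FIRST(Primary) = { b, k }.
From Cond -> Cond b: add FIRST(Cond) = { b, k }.
Cond -> b Primary contributes {b}.
Union: FIRST(Cond) = { b, k }.

{ b, k }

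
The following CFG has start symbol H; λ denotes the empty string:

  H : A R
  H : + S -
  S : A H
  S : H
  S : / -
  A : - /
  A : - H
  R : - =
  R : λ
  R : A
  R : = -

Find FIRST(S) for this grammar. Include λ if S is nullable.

{ +, -, / }

From S : A H: add FIRST(A) = { - }.
From S : H: add FIRST(H) = { +, - }.
S : / - contributes {/}.
Union: FIRST(S) = { +, -, / }.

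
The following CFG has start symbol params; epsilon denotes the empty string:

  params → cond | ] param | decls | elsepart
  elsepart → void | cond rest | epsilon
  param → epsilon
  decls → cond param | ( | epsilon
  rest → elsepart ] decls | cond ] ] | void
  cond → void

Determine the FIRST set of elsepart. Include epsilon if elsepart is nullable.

elsepart → void contributes {void}.
From elsepart → cond rest: add FIRST(cond) = { void }.
elsepart → epsilon contributes epsilon.
Union: FIRST(elsepart) = { void, epsilon }.

{ void, epsilon }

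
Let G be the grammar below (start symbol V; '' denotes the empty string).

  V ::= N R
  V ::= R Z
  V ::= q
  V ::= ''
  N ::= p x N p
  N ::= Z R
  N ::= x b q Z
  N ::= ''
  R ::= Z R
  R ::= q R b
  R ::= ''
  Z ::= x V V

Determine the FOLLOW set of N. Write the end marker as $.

{ $, b, p, q, x }

In V ::= N R: add FIRST(R)\{''} = { q, x }.
  Since R is nullable, also add FOLLOW(V) = { $, b, p, q, x }.
In N ::= p x N p: add FIRST(p) = { p }.
Union: FOLLOW(N) = { $, b, p, q, x }.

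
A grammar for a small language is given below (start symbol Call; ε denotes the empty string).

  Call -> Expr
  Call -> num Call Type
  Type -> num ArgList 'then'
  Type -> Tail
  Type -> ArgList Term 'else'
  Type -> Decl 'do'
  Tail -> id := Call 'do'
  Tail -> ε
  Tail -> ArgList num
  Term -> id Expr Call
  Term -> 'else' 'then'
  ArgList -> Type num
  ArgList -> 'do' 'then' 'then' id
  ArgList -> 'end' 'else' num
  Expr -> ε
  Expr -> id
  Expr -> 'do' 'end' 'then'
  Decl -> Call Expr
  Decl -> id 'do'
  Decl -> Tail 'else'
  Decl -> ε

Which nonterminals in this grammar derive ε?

{ Call, Decl, Expr, Tail, Type }

Directly nullable (have an ε-production): Tail, Expr, Decl.
Call -> Expr with every symbol nullable, so Call is nullable.
Type -> Tail with every symbol nullable, so Type is nullable.
No other nonterminal has a production whose RHS symbols are all nullable.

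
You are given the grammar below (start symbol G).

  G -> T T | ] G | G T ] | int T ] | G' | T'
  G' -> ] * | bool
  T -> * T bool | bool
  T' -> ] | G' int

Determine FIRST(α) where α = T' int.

Add FIRST(T') = { ], bool }; T' is not nullable, stop.

{ ], bool }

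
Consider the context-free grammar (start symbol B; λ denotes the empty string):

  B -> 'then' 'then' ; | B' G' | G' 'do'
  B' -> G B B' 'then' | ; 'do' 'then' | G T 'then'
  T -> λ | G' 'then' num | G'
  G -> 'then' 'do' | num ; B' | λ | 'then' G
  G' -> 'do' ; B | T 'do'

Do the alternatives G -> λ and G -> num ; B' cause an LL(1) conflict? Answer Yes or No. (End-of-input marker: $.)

Yes

FIRST(λ) = { λ } and FIRST(num ; B') = { num }.
The first alternative is nullable and FOLLOW(G) = { 'do', 'then', ;, num } shares num with FIRST of the second — conflict.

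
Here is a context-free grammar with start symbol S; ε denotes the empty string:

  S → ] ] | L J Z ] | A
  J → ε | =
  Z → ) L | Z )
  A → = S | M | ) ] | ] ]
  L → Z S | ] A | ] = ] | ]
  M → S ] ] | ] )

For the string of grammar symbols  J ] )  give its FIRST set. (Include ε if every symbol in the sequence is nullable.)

Add FIRST(J)\{ε} = { = }; J is nullable, continue.
] is a terminal; add {]} and stop.

{ =, ] }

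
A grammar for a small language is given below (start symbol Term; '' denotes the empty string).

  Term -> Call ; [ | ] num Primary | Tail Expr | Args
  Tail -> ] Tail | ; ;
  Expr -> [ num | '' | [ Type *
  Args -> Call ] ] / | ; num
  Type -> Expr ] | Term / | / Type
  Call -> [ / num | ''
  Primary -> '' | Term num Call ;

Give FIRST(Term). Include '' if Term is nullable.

{ ;, [, ] }

From Term -> Call ; [: Call nullable, take FIRST(Call) ∪ {;} = { ;, [ }.
Term -> ] num Primary contributes {]}.
From Term -> Tail Expr: add FIRST(Tail) = { ;, ] }.
From Term -> Args: add FIRST(Args) = { ;, [, ] }.
Union: FIRST(Term) = { ;, [, ] }.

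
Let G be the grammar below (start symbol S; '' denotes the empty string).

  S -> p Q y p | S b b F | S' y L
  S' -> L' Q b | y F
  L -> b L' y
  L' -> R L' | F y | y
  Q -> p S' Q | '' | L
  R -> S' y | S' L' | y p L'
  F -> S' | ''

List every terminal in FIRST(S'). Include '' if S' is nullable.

{ y }

From S' -> L' Q b: add FIRST(L') = { y }.
S' -> y F contributes {y}.
Union: FIRST(S') = { y }.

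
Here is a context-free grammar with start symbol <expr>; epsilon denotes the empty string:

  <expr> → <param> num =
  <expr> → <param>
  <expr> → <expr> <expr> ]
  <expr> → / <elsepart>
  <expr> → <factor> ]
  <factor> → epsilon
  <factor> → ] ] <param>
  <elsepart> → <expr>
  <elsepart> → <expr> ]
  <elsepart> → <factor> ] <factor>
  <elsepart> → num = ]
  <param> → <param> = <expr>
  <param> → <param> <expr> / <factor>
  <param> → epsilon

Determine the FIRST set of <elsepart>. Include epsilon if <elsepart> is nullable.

From <elsepart> → <expr>: add FIRST(<expr>) = { /, =, ], num, epsilon } (including epsilon since <expr> is nullable).
From <elsepart> → <expr> ]: <expr> nullable, take FIRST(<expr>) ∪ {]} = { /, =, ], num }.
From <elsepart> → <factor> ] <factor>: <factor> nullable, take FIRST(<factor>) ∪ {]} = { ] }.
<elsepart> → num = ] contributes {num}.
Union: FIRST(<elsepart>) = { /, =, ], num, epsilon }.

{ /, =, ], num, epsilon }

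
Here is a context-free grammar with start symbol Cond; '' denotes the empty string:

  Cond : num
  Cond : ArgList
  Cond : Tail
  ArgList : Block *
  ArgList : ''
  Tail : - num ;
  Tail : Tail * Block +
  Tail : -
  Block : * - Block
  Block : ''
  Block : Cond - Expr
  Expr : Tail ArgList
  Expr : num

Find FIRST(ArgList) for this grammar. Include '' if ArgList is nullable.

From ArgList : Block *: Block nullable, take FIRST(Block) ∪ {*} = { *, -, num }.
ArgList : '' contributes ''.
Union: FIRST(ArgList) = { *, -, num, '' }.

{ *, -, num, '' }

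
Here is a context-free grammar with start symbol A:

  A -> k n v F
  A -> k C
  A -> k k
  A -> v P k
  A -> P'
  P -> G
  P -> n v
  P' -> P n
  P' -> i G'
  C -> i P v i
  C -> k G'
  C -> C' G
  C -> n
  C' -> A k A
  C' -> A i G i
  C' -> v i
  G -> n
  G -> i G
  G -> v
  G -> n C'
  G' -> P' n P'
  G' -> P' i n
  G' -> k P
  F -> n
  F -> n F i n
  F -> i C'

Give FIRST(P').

{ i, n, v }

From P' -> P n: add FIRST(P) = { i, n, v }.
P' -> i G' contributes {i}.
Union: FIRST(P') = { i, n, v }.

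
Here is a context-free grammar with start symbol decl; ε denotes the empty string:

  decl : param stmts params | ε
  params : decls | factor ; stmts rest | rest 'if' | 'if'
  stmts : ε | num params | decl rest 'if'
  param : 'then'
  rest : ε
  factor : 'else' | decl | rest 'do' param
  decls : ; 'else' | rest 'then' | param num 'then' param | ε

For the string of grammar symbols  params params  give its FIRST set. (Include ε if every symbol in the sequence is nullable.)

Add FIRST(params)\{ε} = { 'do', 'else', 'if', 'then', ; }; params is nullable, continue.
Add FIRST(params)\{ε} = { 'do', 'else', 'if', 'then', ; }; params is nullable, continue.
Every symbol is nullable, so include ε.

{ 'do', 'else', 'if', 'then', ;, ε }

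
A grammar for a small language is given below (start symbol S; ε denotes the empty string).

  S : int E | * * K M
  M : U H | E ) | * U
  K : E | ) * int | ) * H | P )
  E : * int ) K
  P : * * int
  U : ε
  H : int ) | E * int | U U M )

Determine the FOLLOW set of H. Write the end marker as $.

{ $, ), *, int }

In M : U H: H is at the end, add FOLLOW(M) = { $, ) }.
In K : ) * H: H is at the end, add FOLLOW(K) = { $, ), *, int }.
Union: FOLLOW(H) = { $, ), *, int }.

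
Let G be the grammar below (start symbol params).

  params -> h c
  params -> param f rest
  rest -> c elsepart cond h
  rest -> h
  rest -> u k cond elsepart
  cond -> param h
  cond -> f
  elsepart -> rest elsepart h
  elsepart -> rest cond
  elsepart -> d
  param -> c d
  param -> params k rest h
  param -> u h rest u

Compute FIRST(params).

params -> h c contributes {h}.
From params -> param f rest: add FIRST(param) = { c, h, u }.
Union: FIRST(params) = { c, h, u }.

{ c, h, u }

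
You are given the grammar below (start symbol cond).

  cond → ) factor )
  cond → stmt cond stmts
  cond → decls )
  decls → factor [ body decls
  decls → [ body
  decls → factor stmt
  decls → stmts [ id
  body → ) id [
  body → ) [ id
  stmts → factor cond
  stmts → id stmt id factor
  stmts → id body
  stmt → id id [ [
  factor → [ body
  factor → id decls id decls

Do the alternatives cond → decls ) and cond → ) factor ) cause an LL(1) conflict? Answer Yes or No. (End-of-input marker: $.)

FIRST(decls )) = { [, id } and FIRST() factor )) = { ) }.
The FIRST sets are disjoint and neither alternative is nullable — no conflict.

No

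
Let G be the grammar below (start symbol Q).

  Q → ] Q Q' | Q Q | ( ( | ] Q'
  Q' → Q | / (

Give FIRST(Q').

From Q' → Q: add FIRST(Q) = { (, ] }.
Q' → / ( contributes {/}.
Union: FIRST(Q') = { (, /, ] }.

{ (, /, ] }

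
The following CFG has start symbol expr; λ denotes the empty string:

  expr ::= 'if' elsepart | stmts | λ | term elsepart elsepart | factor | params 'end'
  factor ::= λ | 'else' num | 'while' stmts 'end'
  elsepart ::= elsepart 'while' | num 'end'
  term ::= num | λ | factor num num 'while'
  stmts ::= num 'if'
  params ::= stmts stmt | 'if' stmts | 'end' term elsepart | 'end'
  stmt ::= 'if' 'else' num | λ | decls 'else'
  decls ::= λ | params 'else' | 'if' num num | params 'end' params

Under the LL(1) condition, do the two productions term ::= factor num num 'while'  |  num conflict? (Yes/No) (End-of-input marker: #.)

Yes

FIRST(factor num num 'while') = { 'else', 'while', num } and FIRST(num) = { num }.
Both contain num, so the two alternatives are not disjoint — LL(1) conflict.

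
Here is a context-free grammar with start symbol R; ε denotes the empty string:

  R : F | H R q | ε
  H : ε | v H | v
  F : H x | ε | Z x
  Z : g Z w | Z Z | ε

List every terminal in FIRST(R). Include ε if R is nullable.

{ g, q, v, x, ε }

From R : F: add FIRST(F) = { g, v, x, ε } (including ε since F is nullable).
From R : H R q: H, R nullable, take FIRST(H) ∪ FIRST(R) ∪ {q} = { g, q, v, x }.
R : ε contributes ε.
Union: FIRST(R) = { g, q, v, x, ε }.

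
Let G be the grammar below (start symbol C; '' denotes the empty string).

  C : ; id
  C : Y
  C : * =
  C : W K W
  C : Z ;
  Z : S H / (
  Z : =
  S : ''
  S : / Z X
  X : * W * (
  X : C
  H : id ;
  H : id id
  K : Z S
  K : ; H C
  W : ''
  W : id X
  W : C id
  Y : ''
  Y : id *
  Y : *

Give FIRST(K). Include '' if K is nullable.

From K : Z S: add FIRST(Z) = { /, =, id }.
K : ; H C contributes {;}.
Union: FIRST(K) = { /, ;, =, id }.

{ /, ;, =, id }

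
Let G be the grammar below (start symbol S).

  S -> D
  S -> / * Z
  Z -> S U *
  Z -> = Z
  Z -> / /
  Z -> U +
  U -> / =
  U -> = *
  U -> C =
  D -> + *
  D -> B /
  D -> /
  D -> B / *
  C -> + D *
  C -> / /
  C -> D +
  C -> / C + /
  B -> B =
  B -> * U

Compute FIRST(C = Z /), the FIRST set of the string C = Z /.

Add FIRST(C) = { *, +, / }; C is not nullable, stop.

{ *, +, / }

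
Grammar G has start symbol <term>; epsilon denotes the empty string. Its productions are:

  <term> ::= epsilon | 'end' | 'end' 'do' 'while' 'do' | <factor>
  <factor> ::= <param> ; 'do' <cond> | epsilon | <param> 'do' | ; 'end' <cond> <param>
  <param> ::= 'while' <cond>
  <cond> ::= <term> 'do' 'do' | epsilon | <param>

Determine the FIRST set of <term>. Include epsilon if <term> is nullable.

{ 'end', 'while', ;, epsilon }

<term> ::= epsilon contributes epsilon.
<term> ::= 'end' contributes {'end'}.
<term> ::= 'end' 'do' 'while' 'do' contributes {'end'}.
From <term> ::= <factor>: add FIRST(<factor>) = { 'while', ;, epsilon } (including epsilon since <factor> is nullable).
Union: FIRST(<term>) = { 'end', 'while', ;, epsilon }.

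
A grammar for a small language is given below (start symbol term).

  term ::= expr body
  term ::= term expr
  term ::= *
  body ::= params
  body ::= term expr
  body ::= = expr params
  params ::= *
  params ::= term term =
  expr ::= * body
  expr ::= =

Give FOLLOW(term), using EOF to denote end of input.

term is the start symbol, so EOF ∈ FOLLOW(term).
In term ::= term expr: add FIRST(expr) = { *, = }.
In body ::= term expr: add FIRST(expr) = { *, = }.
In params ::= term term =: add FIRST(term =) = { *, = }.
In params ::= term term =: add FIRST(=) = { = }.
Union: FOLLOW(term) = { EOF, *, = }.

{ EOF, *, = }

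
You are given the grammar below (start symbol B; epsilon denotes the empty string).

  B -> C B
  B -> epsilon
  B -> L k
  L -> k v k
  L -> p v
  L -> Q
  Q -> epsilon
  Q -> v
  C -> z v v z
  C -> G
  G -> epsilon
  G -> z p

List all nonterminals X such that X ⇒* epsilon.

{ B, C, G, L, Q }

Directly nullable (have an epsilon-production): B, Q, G.
L -> Q with every symbol nullable, so L is nullable.
C -> G with every symbol nullable, so C is nullable.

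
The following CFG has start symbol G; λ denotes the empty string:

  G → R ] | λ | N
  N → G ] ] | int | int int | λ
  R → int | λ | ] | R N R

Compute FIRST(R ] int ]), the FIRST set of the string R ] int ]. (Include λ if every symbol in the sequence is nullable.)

Add FIRST(R)\{λ} = { ], int }; R is nullable, continue.
] is a terminal; add {]} and stop.

{ ], int }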